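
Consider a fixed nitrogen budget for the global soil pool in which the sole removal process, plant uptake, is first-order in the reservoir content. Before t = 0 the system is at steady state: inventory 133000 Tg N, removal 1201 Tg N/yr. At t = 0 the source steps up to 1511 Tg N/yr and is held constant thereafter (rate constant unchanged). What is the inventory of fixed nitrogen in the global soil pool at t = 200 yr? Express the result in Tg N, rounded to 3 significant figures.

162000 Tg N

τ = M₀/F₀ = 133000/1201 = 110.7 yr; rate constant k = 1/τ.
New steady state M_∞ = F₁/k = F₁·τ = 1511 × 110.7 = 167330 Tg N.
M(t) = M_∞ + (M₀ − M_∞)·e^(−t/τ); t/τ = 200/110.7 = 1.806, so e^(−t/τ) = 0.1643.
M(t) = 167330 − 34330 × 0.1643 = 161690 Tg N.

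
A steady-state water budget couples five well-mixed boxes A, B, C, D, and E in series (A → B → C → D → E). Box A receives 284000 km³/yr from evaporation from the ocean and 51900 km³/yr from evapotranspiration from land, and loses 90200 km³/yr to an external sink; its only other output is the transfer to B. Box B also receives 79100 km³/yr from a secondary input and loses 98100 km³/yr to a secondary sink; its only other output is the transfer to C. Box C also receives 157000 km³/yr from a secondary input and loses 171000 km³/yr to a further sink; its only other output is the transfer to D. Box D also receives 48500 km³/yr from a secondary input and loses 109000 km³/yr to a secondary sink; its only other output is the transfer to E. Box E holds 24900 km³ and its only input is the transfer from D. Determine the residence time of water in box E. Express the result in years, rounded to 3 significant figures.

Box A: F(A→B) = (284000 + 51900) − 90200 = 245700 km³/yr.
Box B: F(B→C) = (245700 + 79100) − 98100 = 226700 km³/yr.
Box C: F(C→D) = (226700 + 157000) − 171000 = 212700 km³/yr.
Box D: F(D→E) = (212700 + 48500) − 109000 = 152200 km³/yr.
Box E throughput = its input = 152200 km³/yr; τ = 24900 / 152200 = 0.1636 yr.

0.164 yr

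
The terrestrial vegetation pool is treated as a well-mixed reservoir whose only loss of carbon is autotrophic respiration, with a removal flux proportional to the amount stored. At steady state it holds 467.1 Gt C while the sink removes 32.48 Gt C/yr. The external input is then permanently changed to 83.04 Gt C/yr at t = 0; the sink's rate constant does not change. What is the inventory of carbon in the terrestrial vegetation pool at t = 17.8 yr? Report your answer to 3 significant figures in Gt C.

983 Gt C

τ = M₀/F₀ = 467.1/32.48 = 14.38 yr; rate constant k = 1/τ.
New steady state M_∞ = F₁/k = F₁·τ = 83.04 × 14.38 = 1194.2 Gt C.
M(t) = M_∞ + (M₀ − M_∞)·e^(−t/τ); t/τ = 17.8/14.38 = 1.238, so e^(−t/τ) = 0.2900.
M(t) = 1194.2 − 727.1 × 0.2900 = 983.32 Gt C.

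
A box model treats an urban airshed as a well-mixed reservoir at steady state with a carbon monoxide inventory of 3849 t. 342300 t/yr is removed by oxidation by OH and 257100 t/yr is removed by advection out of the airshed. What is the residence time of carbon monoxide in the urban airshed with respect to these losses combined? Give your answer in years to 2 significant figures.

Total removal = 342300 + 257100 = 599400 t/yr.
τ = M / ΣF_out = 3849 / 599400 = 0.006421 yr.

0.0064 yr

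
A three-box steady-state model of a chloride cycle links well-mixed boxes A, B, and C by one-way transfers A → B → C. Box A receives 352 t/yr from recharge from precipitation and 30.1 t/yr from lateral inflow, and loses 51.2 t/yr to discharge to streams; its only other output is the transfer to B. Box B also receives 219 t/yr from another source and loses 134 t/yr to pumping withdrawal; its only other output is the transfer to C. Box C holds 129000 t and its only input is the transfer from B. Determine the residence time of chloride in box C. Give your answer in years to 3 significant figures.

310 yr

Box A: F(A→B) = (352 + 30.1) − 51.2 = 330.90 t/yr.
Box B: F(B→C) = (330.90 + 219) − 134 = 415.90 t/yr.
Box C throughput = its input = 415.90 t/yr; τ = 129000 / 415.90 = 310.2 yr.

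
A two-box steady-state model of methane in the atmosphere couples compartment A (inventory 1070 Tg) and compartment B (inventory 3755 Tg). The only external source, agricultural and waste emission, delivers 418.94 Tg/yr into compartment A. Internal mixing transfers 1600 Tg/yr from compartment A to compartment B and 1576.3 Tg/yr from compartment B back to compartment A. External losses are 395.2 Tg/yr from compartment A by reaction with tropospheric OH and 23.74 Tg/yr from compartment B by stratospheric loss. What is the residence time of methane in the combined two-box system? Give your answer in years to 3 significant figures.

Treat the two boxes together as one reservoir: the mixing fluxes between them are internal recycling, so τ = ΣM / Σ(external losses).
M_total = 1070 + 3755 = 4825.0 Tg.
ΣF_external_out = 395.2 + 23.74 = 418.94 Tg/yr.
τ = M_total / ΣF_ext = 4825.0 / 418.94 = 11.52 yr.

11.5 yr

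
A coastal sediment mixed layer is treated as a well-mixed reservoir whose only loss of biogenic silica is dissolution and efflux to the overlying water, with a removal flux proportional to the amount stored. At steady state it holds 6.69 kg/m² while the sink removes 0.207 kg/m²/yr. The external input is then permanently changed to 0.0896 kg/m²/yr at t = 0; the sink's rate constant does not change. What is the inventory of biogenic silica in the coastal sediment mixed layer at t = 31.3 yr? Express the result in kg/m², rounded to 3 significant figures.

τ = M₀/F₀ = 6.69/0.207 = 32.32 yr; rate constant k = 1/τ.
New steady state M_∞ = F₁/k = F₁·τ = 0.0896 × 32.32 = 2.8958 kg/m².
M(t) = M_∞ + (M₀ − M_∞)·e^(−t/τ); t/τ = 31.3/32.32 = 0.9685, so e^(−t/τ) = 0.3797.
M(t) = 2.8958 + 3.794 × 0.3797 = 4.3363 kg/m².

4.34 kg/m²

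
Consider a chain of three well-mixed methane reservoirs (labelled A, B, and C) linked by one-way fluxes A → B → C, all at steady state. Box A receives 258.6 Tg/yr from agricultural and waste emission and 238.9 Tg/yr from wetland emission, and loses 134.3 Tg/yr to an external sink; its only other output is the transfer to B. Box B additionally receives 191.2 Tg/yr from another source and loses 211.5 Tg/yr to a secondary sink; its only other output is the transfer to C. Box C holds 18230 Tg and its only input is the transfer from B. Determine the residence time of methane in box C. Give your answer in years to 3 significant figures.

Box A: F(A→B) = (258.6 + 238.9) − 134.3 = 363.20 Tg/yr.
Box B: F(B→C) = (363.20 + 191.2) − 211.5 = 342.90 Tg/yr.
Box C throughput = its input = 342.90 Tg/yr; τ = 18230 / 342.90 = 53.16 yr.

53.2 yr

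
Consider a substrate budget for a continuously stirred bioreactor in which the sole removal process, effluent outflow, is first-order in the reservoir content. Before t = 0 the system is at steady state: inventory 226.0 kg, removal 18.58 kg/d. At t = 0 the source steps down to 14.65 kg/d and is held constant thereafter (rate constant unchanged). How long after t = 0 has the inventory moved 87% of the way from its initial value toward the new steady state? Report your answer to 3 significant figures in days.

τ = M₀/F₀ = 226.0/18.58 = 12.16 d.
The remaining gap fraction is e^(−t/τ); 87% covered ⇒ e^(−t/τ) = 0.130.
t = −τ ln(0.130) = 12.16 × 2.040 = 24.82 d.

24.8 d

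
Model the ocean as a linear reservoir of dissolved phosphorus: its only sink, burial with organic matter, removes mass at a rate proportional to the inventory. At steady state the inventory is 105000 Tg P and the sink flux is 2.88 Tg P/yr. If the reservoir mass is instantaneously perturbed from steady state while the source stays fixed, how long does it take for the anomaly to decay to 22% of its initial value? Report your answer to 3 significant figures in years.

For a linear reservoir the anomaly decays as exp(−t/τ) with τ = M/F = 105000/2.88 = 36460 yr.
exp(−t/τ) = 0.22 ⇒ t = −τ ln(0.22) = 36460 × 1.514 = 55200 yr.

55200 yr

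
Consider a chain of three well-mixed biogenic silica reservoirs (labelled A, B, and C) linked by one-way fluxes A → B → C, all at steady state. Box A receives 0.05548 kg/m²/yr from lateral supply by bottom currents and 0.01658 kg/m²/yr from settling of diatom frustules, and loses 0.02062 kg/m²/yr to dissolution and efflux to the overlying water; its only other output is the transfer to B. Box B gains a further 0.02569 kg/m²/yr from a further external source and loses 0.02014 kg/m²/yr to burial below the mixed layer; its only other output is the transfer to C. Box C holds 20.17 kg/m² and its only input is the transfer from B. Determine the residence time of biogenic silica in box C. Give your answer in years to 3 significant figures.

354 yr

Box A: F(A→B) = (0.05548 + 0.01658) − 0.02062 = 0.051440 kg/m²/yr.
Box B: F(B→C) = (0.051440 + 0.02569) − 0.02014 = 0.056990 kg/m²/yr.
Box C throughput = its input = 0.056990 kg/m²/yr; τ = 20.17 / 0.056990 = 353.9 yr.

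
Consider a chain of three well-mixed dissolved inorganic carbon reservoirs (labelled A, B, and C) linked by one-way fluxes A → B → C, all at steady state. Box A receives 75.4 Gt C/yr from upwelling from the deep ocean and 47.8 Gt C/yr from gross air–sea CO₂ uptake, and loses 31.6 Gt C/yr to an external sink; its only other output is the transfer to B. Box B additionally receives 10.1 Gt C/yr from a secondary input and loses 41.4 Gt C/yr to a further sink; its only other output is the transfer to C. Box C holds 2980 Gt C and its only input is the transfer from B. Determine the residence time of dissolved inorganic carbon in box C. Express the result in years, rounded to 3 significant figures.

49.4 yr

Box A: F(A→B) = (75.4 + 47.8) − 31.6 = 91.600 Gt C/yr.
Box B: F(B→C) = (91.600 + 10.1) − 41.4 = 60.300 Gt C/yr.
Box C throughput = its input = 60.300 Gt C/yr; τ = 2980 / 60.300 = 49.42 yr.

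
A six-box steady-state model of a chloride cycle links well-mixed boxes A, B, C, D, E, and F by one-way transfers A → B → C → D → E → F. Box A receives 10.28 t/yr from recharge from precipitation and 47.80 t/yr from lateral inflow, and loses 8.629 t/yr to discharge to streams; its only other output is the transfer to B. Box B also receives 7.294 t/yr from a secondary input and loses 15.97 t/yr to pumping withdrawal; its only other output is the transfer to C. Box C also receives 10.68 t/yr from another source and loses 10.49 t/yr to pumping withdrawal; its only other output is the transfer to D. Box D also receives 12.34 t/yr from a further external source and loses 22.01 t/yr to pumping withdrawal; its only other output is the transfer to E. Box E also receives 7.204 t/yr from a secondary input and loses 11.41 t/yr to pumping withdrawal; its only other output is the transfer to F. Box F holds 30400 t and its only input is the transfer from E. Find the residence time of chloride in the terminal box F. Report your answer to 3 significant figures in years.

Box A: F(A→B) = (10.28 + 47.80) − 8.629 = 49.451 t/yr.
Box B: F(B→C) = (49.451 + 7.294) − 15.97 = 40.775 t/yr.
Box C: F(C→D) = (40.775 + 10.68) − 10.49 = 40.965 t/yr.
Box D: F(D→E) = (40.965 + 12.34) − 22.01 = 31.295 t/yr.
Box E: F(E→F) = (31.295 + 7.204) − 11.41 = 27.089 t/yr.
Box F throughput = its input = 27.089 t/yr; τ = 30400 / 27.089 = 1122 yr.

1120 yr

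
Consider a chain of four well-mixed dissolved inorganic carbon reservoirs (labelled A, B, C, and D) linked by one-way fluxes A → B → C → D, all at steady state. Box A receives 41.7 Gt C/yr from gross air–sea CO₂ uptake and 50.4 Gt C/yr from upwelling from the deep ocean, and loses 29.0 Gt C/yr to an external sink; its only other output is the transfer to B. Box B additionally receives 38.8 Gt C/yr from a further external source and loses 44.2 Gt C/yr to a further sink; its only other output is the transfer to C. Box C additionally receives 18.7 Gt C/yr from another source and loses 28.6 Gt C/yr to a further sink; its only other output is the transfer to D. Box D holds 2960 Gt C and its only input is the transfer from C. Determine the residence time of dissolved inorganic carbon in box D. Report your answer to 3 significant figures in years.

Box A: F(A→B) = (41.7 + 50.4) − 29.0 = 63.100 Gt C/yr.
Box B: F(B→C) = (63.100 + 38.8) − 44.2 = 57.700 Gt C/yr.
Box C: F(C→D) = (57.700 + 18.7) − 28.6 = 47.800 Gt C/yr.
Box D throughput = its input = 47.800 Gt C/yr; τ = 2960 / 47.800 = 61.92 yr.

61.9 yr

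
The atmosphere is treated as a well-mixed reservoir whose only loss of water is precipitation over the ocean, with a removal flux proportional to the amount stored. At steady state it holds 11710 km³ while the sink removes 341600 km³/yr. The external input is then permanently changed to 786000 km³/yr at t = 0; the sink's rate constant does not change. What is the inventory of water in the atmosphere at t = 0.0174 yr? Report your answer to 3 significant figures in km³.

17800 km³

The sink rate constant is k = F₀/M₀ = 341600/11710 = 29.17 yr⁻¹.
Solving dM/dt = F₁ − kM with M(0) = M₀ gives M(t) = F₁/k + (M₀ − F₁/k)·e^(−kt).
F₁/k = 786000/29.17 = 26944 km³; kt = 29.17 × 0.0174 = 0.5076, e^(−kt) = 0.6019.
M(0.0174) = 26944 + (11710 − 26944) × 0.6019 = 26944 − 9170 = 17774 km³.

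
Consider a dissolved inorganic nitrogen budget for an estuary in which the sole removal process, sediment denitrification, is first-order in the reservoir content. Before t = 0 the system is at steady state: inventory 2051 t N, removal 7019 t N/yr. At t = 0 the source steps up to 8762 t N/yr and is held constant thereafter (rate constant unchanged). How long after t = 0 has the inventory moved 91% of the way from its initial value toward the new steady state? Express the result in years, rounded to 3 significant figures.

0.704 yr

τ = M₀/F₀ = 2051/7019 = 0.2922 yr.
The remaining gap fraction is e^(−t/τ); 91% covered ⇒ e^(−t/τ) = 0.0900.
t = −τ ln(0.0900) = 0.2922 × 2.408 = 0.7036 yr.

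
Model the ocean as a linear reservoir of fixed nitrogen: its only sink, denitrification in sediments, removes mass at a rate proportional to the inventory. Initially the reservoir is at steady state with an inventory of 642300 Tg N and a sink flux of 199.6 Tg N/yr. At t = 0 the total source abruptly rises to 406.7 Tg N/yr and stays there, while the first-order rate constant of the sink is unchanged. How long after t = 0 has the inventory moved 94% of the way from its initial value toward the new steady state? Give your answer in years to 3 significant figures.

τ = M₀/F₀ = 642300/199.6 = 3218 yr.
The remaining gap fraction is e^(−t/τ); 94% covered ⇒ e^(−t/τ) = 0.0600.
t = −τ ln(0.0600) = 3218 × 2.813 = 9053 yr.

9050 yr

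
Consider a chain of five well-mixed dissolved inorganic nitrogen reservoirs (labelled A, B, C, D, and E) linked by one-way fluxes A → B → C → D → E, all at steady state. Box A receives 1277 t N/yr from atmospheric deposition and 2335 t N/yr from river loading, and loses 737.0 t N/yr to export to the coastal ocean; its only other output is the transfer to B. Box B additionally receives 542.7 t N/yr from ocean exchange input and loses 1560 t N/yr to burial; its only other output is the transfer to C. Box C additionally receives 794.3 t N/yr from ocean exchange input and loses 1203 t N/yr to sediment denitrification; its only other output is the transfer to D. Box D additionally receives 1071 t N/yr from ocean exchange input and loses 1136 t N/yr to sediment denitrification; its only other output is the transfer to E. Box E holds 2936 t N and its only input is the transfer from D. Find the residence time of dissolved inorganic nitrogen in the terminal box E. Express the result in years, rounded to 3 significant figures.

Box A: F(A→B) = (1277 + 2335) − 737.0 = 2875.0 t N/yr.
Box B: F(B→C) = (2875.0 + 542.7) − 1560 = 1857.7 t N/yr.
Box C: F(C→D) = (1857.7 + 794.3) − 1203 = 1449.0 t N/yr.
Box D: F(D→E) = (1449.0 + 1071) − 1136 = 1384.0 t N/yr.
Box E throughput = its input = 1384.0 t N/yr; τ = 2936 / 1384.0 = 2.121 yr.

2.12 yr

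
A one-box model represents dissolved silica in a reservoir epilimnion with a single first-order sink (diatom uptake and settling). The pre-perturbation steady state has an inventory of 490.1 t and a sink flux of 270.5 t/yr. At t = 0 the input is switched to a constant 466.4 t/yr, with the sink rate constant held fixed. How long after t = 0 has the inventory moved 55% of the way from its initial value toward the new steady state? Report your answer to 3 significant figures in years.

1.45 yr

τ = M₀/F₀ = 490.1/270.5 = 1.812 yr.
The remaining gap fraction is e^(−t/τ); 55% covered ⇒ e^(−t/τ) = 0.450.
t = −τ ln(0.450) = 1.812 × 0.7985 = 1.447 yr.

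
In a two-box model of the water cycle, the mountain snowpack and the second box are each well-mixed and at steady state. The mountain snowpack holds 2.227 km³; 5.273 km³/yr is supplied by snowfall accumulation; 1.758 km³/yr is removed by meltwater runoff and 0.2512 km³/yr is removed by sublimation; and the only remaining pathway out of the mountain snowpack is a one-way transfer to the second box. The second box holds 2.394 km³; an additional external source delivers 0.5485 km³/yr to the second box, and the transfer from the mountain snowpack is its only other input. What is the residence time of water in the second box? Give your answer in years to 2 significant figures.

0.63 yr

Balance the mountain snowpack: ΣF_in = 5.2730 km³/yr.
Transfer to the second box = ΣF_in − (1.758 + 0.2512) = 3.2638 km³/yr.
Total input to the second box = 3.2638 + 0.5485 = 3.8123 km³/yr; at steady state this equals its total output.
τ = M / F = 2.394 / 3.8123 = 0.6280 yr.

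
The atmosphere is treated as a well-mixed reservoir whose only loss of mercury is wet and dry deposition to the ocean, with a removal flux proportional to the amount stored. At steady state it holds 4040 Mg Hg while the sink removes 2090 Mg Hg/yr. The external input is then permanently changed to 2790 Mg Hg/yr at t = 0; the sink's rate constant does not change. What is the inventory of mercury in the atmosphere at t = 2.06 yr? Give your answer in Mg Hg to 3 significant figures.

4930 Mg Hg

Residence time τ = M₀/F₀ = 1.933 yr. The eventual steady state is M_∞ = M₀·(F₁/F₀) = 4040 × 2790/2090 = 5393.1 Mg Hg.
The anomaly ΔM(t) = M(t) − M_∞ decays as ΔM₀·e^(−t/τ) with ΔM₀ = 4040 − 5393.1 = −1353 Mg Hg.
At t = 2.06 yr, e^(−t/τ) = e^(−1.066) = 0.3445, so ΔM = −466.1 Mg Hg and M = 5393.1 − 466.1 = 4927.0 Mg Hg.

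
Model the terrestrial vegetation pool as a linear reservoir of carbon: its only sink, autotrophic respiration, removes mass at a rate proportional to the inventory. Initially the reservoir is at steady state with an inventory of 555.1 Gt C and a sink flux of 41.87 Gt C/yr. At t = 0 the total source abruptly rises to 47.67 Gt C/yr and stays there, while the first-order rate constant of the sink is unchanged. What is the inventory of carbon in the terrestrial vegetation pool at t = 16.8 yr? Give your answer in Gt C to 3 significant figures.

The sink rate constant is k = F₀/M₀ = 41.87/555.1 = 0.07543 yr⁻¹.
Solving dM/dt = F₁ − kM with M(0) = M₀ gives M(t) = F₁/k + (M₀ − F₁/k)·e^(−kt).
F₁/k = 47.67/0.07543 = 631.99 Gt C; kt = 0.07543 × 16.8 = 1.267, e^(−kt) = 0.2816.
M(16.8) = 631.99 + (555.1 − 631.99) × 0.2816 = 631.99 − 21.66 = 610.34 Gt C.

610 Gt C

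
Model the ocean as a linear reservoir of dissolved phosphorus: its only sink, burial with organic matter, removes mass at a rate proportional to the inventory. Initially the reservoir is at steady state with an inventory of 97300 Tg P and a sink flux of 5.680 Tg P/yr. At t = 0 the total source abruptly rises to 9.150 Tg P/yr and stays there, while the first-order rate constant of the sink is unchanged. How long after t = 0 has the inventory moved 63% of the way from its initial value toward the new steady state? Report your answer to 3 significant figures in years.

17000 yr

τ = M₀/F₀ = 97300/5.680 = 17130 yr.
The remaining gap fraction is e^(−t/τ); 63% covered ⇒ e^(−t/τ) = 0.370.
t = −τ ln(0.370) = 17130 × 0.9943 = 17030 yr.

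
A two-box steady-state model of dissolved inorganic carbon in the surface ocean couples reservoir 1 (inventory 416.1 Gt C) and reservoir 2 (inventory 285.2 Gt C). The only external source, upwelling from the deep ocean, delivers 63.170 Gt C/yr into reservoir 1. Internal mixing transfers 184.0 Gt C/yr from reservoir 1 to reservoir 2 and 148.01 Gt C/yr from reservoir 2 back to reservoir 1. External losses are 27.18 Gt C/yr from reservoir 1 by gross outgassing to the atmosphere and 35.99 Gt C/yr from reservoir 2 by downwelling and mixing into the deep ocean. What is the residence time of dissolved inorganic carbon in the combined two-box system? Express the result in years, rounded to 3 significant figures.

For the system as a whole, the A↔B exchange is internal and contributes nothing to the throughput; only the external sinks remove mass.
M_total = 416.1 + 285.2 = 701.30 Gt C.
ΣF_external_out = 27.18 + 35.99 = 63.170 Gt C/yr.
τ = M_total / ΣF_ext = 701.30 / 63.170 = 11.10 yr.

11.1 yr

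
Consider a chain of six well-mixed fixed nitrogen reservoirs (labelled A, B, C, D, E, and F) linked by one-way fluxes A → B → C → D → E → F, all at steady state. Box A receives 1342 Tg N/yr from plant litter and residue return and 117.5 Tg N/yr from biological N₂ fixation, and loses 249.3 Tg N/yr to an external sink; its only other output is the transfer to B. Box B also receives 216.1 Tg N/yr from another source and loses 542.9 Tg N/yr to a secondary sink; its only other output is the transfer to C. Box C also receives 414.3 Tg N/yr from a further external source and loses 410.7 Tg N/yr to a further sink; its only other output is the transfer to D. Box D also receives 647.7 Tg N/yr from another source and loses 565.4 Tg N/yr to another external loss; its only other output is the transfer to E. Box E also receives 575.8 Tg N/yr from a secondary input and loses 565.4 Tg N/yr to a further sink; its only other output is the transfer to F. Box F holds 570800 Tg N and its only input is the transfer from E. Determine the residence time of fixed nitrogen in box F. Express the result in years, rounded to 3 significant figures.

Box A: F(A→B) = (1342 + 117.5) − 249.3 = 1210.2 Tg N/yr.
Box B: F(B→C) = (1210.2 + 216.1) − 542.9 = 883.40 Tg N/yr.
Box C: F(C→D) = (883.40 + 414.3) − 410.7 = 887.00 Tg N/yr.
Box D: F(D→E) = (887.00 + 647.7) − 565.4 = 969.30 Tg N/yr.
Box E: F(E→F) = (969.30 + 575.8) − 565.4 = 979.70 Tg N/yr.
Box F throughput = its input = 979.70 Tg N/yr; τ = 570800 / 979.70 = 582.6 yr.

583 yr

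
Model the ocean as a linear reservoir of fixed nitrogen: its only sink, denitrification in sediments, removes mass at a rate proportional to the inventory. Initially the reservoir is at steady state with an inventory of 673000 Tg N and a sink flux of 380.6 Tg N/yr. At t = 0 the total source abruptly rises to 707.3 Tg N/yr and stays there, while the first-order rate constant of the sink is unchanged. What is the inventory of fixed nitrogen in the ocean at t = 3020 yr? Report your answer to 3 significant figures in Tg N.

Residence time τ = M₀/F₀ = 1768 yr. The eventual steady state is M_∞ = M₀·(F₁/F₀) = 673000 × 707.3/380.6 = 1.2507×10^6 Tg N.
The anomaly ΔM(t) = M(t) − M_∞ decays as ΔM₀·e^(−t/τ) with ΔM₀ = 673000 − 1.2507×10^6 = −577700 Tg N.
At t = 3020 yr, e^(−t/τ) = e^(−1.708) = 0.1812, so ΔM = −104700 Tg N and M = 1.2507×10^6 − 104700 = 1.1460×10^6 Tg N.

1.15×10^6 Tg N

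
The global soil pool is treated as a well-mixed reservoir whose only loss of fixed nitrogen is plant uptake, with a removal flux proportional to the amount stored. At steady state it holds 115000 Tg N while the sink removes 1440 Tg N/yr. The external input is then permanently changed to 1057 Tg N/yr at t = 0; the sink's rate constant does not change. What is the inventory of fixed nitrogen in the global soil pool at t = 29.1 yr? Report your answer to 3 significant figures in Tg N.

106000 Tg N

The sink rate constant is k = F₀/M₀ = 1440/115000 = 0.01252 yr⁻¹.
Solving dM/dt = F₁ − kM with M(0) = M₀ gives M(t) = F₁/k + (M₀ − F₁/k)·e^(−kt).
F₁/k = 1057/0.01252 = 84413 Tg N; kt = 0.01252 × 29.1 = 0.3644, e^(−kt) = 0.6946.
M(29.1) = 84413 + (115000 − 84413) × 0.6946 = 84413 + 21250 = 105660 Tg N.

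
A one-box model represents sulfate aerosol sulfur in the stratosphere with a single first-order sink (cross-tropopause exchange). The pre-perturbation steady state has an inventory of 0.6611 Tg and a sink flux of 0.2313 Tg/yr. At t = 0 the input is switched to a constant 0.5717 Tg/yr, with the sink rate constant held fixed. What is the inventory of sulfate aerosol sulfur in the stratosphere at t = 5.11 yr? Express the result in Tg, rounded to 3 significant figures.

τ = M₀/F₀ = 0.6611/0.2313 = 2.858 yr; rate constant k = 1/τ.
New steady state M_∞ = F₁/k = F₁·τ = 0.5717 × 2.858 = 1.6340 Tg.
M(t) = M_∞ + (M₀ − M_∞)·e^(−t/τ); t/τ = 5.11/2.858 = 1.788, so e^(−t/τ) = 0.1673.
M(t) = 1.6340 − 0.9729 × 0.1673 = 1.4712 Tg.

1.47 Tg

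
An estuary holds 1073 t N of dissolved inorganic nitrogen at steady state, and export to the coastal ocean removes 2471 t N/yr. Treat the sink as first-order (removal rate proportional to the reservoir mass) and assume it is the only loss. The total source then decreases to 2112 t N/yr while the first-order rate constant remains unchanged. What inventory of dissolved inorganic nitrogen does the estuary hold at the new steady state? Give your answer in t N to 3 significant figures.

Rate constant k = F/M = 2471 / 1073 = 2.303 yr⁻¹.
At the new steady state, source = k·M_new ⇒ M_new = 2112 / 2.303 = 917.1 t N.
(Equivalently M_new = M × F_new/F_old = 1073 × 2112/2471.)

917 t N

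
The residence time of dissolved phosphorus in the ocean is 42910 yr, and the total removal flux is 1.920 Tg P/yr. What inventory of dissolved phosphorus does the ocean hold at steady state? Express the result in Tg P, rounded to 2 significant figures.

82000 Tg P

τ = M/F ⇒ M = τ × F = 42910 × 1.920 = 82390 Tg P.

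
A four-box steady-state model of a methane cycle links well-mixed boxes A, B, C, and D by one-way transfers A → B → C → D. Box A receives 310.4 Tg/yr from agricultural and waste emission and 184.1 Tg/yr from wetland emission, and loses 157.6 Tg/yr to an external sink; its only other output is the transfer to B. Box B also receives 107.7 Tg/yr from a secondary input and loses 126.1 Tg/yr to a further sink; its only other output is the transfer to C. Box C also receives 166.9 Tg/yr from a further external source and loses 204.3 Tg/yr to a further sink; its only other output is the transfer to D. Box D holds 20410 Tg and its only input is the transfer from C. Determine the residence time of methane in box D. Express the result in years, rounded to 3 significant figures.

Box A: F(A→B) = (310.4 + 184.1) − 157.6 = 336.90 Tg/yr.
Box B: F(B→C) = (336.90 + 107.7) − 126.1 = 318.50 Tg/yr.
Box C: F(C→D) = (318.50 + 166.9) − 204.3 = 281.10 Tg/yr.
Box D throughput = its input = 281.10 Tg/yr; τ = 20410 / 281.10 = 72.61 yr.

72.6 yr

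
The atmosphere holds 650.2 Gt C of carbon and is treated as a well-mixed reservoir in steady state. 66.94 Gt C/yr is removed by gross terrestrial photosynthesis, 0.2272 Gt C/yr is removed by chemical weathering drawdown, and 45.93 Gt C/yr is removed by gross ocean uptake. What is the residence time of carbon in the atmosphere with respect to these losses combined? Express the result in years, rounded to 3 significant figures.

Total removal = 66.94 + 0.2272 + 45.93 = 113.10 Gt C/yr.
τ = M / ΣF_out = 650.2 / 113.10 = 5.749 yr.

5.75 yr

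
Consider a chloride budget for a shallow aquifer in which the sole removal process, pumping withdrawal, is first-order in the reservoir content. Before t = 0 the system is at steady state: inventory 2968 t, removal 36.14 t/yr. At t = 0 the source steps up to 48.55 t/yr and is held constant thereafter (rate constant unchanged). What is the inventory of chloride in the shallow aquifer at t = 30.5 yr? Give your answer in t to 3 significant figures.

τ = M₀/F₀ = 2968/36.14 = 82.13 yr; rate constant k = 1/τ.
New steady state M_∞ = F₁/k = F₁·τ = 48.55 × 82.13 = 3987.2 t.
M(t) = M_∞ + (M₀ − M_∞)·e^(−t/τ); t/τ = 30.5/82.13 = 0.3714, so e^(−t/τ) = 0.6898.
M(t) = 3987.2 − 1019 × 0.6898 = 3284.2 t.

3280 t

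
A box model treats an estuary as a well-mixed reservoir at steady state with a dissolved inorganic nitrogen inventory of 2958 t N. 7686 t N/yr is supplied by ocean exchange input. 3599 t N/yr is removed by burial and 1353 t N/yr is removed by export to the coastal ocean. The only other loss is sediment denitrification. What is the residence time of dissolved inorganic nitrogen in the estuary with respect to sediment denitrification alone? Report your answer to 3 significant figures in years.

1.08 yr

At steady state ΣF_in = ΣF_out.
ΣF_in = 7686.0 t N/yr.
Sediment denitrification flux = ΣF_in − (3599 + 1353) = 7686.0 − 4952 = 2734 t N/yr.
τ = M / F = 2958 / 2734 = 1.082 yr.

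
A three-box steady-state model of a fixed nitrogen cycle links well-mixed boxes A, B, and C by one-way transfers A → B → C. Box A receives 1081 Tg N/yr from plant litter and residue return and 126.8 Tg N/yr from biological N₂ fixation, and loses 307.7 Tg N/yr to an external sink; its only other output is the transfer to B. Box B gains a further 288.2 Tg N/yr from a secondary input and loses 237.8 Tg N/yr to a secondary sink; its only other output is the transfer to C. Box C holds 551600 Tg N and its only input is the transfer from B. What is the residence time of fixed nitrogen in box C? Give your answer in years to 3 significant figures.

580 yr

Box A: F(A→B) = (1081 + 126.8) − 307.7 = 900.10 Tg N/yr.
Box B: F(B→C) = (900.10 + 288.2) − 237.8 = 950.50 Tg N/yr.
Box C throughput = its input = 950.50 Tg N/yr; τ = 551600 / 950.50 = 580.3 yr.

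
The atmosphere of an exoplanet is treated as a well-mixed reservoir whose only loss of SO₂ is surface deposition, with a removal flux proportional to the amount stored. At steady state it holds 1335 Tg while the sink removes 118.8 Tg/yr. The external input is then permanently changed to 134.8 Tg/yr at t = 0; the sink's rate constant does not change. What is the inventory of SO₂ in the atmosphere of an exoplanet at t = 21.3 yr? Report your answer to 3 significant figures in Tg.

1490 Tg

τ = M₀/F₀ = 1335/118.8 = 11.24 yr; rate constant k = 1/τ.
New steady state M_∞ = F₁/k = F₁·τ = 134.8 × 11.24 = 1514.8 Tg.
M(t) = M_∞ + (M₀ − M_∞)·e^(−t/τ); t/τ = 21.3/11.24 = 1.895, so e^(−t/τ) = 0.1502.
M(t) = 1514.8 − 179.8 × 0.1502 = 1487.8 Tg.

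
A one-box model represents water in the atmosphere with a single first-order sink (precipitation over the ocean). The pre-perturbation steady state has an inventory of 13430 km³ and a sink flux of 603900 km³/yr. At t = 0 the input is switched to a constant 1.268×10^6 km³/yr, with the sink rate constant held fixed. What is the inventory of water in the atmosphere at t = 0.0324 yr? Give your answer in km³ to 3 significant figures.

The sink rate constant is k = F₀/M₀ = 603900/13430 = 44.97 yr⁻¹.
Solving dM/dt = F₁ − kM with M(0) = M₀ gives M(t) = F₁/k + (M₀ − F₁/k)·e^(−kt).
F₁/k = 1.268×10^6/44.97 = 28199 km³; kt = 44.97 × 0.0324 = 1.457, e^(−kt) = 0.2330.
M(0.0324) = 28199 + (13430 − 28199) × 0.2330 = 28199 − 3440 = 24758 km³.

24800 km³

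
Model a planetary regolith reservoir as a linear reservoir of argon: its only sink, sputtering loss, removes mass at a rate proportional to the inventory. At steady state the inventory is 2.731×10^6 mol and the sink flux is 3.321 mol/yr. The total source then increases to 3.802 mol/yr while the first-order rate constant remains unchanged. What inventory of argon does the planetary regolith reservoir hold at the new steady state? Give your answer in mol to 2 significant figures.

3.1×10^6 mol

Rate constant k = F/M = 3.321 / 2.731×10^6 = 1.216×10^-6 yr⁻¹.
At the new steady state, source = k·M_new ⇒ M_new = 3.802 / 1.216×10^-6 = 3.127×10^6 mol.
(Equivalently M_new = M × F_new/F_old = 2.731×10^6 × 3.802/3.321.)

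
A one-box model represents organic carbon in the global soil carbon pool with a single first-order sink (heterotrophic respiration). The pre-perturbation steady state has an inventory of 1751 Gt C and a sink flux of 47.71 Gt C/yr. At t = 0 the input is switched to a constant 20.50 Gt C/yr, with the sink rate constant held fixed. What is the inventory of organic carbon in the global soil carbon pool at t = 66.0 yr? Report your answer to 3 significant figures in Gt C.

918 Gt C

Residence time τ = M₀/F₀ = 36.70 yr. The eventual steady state is M_∞ = M₀·(F₁/F₀) = 1751 × 20.50/47.71 = 752.37 Gt C.
The anomaly ΔM(t) = M(t) − M_∞ decays as ΔM₀·e^(−t/τ) with ΔM₀ = 1751 − 752.37 = 998.6 Gt C.
At t = 66.0 yr, e^(−t/τ) = e^(−1.798) = 0.1656, so ΔM = 165.4 Gt C and M = 752.37 + 165.4 = 917.72 Gt C.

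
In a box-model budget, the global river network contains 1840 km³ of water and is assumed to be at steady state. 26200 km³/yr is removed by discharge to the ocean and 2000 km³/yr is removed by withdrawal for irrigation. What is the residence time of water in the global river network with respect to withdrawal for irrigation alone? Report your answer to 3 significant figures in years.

0.920 yr

Residence time with respect to a single sink: τ = M / F_sink.
τ = 1840 / 2000 = 0.9200 yr.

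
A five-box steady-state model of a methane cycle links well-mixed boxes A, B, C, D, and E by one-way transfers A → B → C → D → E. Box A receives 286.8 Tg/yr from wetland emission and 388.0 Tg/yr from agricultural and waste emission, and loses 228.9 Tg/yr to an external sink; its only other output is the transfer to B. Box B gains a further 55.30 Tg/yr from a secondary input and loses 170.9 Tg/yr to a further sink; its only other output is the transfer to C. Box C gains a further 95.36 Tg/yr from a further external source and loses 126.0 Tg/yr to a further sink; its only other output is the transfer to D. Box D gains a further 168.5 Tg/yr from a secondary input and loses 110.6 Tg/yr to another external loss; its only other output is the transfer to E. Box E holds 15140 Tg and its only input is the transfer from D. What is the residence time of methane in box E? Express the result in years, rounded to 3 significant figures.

42.3 yr

Box A: F(A→B) = (286.8 + 388.0) − 228.9 = 445.90 Tg/yr.
Box B: F(B→C) = (445.90 + 55.30) − 170.9 = 330.30 Tg/yr.
Box C: F(C→D) = (330.30 + 95.36) − 126.0 = 299.66 Tg/yr.
Box D: F(D→E) = (299.66 + 168.5) − 110.6 = 357.56 Tg/yr.
Box E throughput = its input = 357.56 Tg/yr; τ = 15140 / 357.56 = 42.34 yr.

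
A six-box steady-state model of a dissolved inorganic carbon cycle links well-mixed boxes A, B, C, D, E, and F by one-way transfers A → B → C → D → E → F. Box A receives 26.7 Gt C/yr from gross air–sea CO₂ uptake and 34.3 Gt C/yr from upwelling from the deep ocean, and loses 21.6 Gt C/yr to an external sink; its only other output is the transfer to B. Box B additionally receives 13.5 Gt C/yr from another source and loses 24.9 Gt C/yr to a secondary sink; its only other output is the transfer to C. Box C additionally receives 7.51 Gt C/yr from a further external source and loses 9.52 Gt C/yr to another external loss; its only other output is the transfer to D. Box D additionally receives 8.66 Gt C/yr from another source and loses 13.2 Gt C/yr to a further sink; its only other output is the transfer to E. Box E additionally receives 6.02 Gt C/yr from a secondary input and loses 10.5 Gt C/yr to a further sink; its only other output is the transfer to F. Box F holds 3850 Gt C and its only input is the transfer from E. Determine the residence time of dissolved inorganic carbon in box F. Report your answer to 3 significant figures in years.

Box A: F(A→B) = (26.7 + 34.3) − 21.6 = 39.400 Gt C/yr.
Box B: F(B→C) = (39.400 + 13.5) − 24.9 = 28.000 Gt C/yr.
Box C: F(C→D) = (28.000 + 7.51) − 9.52 = 25.990 Gt C/yr.
Box D: F(D→E) = (25.990 + 8.66) − 13.2 = 21.450 Gt C/yr.
Box E: F(E→F) = (21.450 + 6.02) − 10.5 = 16.970 Gt C/yr.
Box F throughput = its input = 16.970 Gt C/yr; τ = 3850 / 16.970 = 226.9 yr.

227 yr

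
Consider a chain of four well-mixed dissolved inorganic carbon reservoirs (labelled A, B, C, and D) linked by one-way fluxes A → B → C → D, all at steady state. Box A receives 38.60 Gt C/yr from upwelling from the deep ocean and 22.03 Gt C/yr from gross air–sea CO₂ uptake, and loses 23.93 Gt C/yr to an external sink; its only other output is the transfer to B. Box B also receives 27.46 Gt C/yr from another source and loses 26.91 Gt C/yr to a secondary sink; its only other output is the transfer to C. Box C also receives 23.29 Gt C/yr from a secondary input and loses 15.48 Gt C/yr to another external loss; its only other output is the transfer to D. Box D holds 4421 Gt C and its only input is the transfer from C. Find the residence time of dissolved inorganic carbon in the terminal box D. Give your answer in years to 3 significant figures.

Box A: F(A→B) = (38.60 + 22.03) − 23.93 = 36.700 Gt C/yr.
Box B: F(B→C) = (36.700 + 27.46) − 26.91 = 37.250 Gt C/yr.
Box C: F(C→D) = (37.250 + 23.29) − 15.48 = 45.060 Gt C/yr.
Box D throughput = its input = 45.060 Gt C/yr; τ = 4421 / 45.060 = 98.11 yr.

98.1 yr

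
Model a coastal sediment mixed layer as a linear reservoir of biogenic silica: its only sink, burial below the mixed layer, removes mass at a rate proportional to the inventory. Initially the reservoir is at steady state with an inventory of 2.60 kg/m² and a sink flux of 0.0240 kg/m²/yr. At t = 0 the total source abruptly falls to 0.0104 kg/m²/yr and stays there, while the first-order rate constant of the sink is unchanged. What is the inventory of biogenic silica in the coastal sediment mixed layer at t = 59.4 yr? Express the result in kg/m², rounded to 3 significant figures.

τ = M₀/F₀ = 2.60/0.0240 = 108.3 yr; rate constant k = 1/τ.
New steady state M_∞ = F₁/k = F₁·τ = 0.0104 × 108.3 = 1.1267 kg/m².
M(t) = M_∞ + (M₀ − M_∞)·e^(−t/τ); t/τ = 59.4/108.3 = 0.5483, so e^(−t/τ) = 0.5779.
M(t) = 1.1267 + 1.473 × 0.5779 = 1.9781 kg/m².

1.98 kg/m²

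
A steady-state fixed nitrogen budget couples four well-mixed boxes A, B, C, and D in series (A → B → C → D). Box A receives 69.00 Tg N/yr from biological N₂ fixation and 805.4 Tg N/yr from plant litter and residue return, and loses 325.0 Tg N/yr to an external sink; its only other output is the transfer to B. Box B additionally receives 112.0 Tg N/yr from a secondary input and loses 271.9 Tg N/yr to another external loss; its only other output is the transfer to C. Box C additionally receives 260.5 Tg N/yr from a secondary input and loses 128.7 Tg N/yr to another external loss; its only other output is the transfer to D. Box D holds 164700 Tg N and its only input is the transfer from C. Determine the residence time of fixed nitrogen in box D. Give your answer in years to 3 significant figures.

Box A: F(A→B) = (69.00 + 805.4) − 325.0 = 549.40 Tg N/yr.
Box B: F(B→C) = (549.40 + 112.0) − 271.9 = 389.50 Tg N/yr.
Box C: F(C→D) = (389.50 + 260.5) − 128.7 = 521.30 Tg N/yr.
Box D throughput = its input = 521.30 Tg N/yr; τ = 164700 / 521.30 = 315.9 yr.

316 yr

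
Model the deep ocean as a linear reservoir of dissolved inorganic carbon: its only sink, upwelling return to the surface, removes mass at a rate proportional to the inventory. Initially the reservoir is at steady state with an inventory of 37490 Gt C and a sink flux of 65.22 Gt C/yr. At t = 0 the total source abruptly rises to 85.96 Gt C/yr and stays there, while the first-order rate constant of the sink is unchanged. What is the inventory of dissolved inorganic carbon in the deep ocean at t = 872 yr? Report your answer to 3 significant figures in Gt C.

τ = M₀/F₀ = 37490/65.22 = 574.8 yr; rate constant k = 1/τ.
New steady state M_∞ = F₁/k = F₁·τ = 85.96 × 574.8 = 49412 Gt C.
M(t) = M_∞ + (M₀ − M_∞)·e^(−t/τ); t/τ = 872/574.8 = 1.517, so e^(−t/τ) = 0.2194.
M(t) = 49412 − 11920 × 0.2194 = 46797 Gt C.

46800 Gt C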